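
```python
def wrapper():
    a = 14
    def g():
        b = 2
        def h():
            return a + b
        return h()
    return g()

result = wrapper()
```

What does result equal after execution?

Step 1: wrapper() defines a = 14. g() defines b = 2.
Step 2: h() accesses both from enclosing scopes: a = 14, b = 2.
Step 3: result = 14 + 2 = 16

The answer is 16.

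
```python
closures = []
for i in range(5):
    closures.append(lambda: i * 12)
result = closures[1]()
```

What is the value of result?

Step 1: All lambdas reference the same variable i (late binding).
Step 2: After the loop, i = 4. Every lambda returns i * 12.
Step 3: closures[1]() = 4 * 12 = 48

The answer is 48.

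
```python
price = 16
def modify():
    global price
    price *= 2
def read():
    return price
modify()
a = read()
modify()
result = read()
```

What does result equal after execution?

Step 1: price = 16.
Step 2: First modify(): price = 16 * 2 = 32.
Step 3: Second modify(): price = 32 * 2 = 64.
Step 4: read() returns 64

The answer is 64.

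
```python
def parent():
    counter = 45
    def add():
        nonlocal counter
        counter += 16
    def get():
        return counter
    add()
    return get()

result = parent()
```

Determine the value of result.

Step 1: counter = 45. add() modifies it via nonlocal, get() reads it.
Step 2: add() makes counter = 45 + 16 = 61.
Step 3: get() returns 61. result = 61

The answer is 61.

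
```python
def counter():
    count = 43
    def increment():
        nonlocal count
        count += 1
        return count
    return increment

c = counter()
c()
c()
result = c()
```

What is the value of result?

Step 1: counter() creates closure with count = 43.
Step 2: Each c() call increments count via nonlocal. After 3 calls: 43 + 3 = 46.
Step 3: result = 46

The answer is 46.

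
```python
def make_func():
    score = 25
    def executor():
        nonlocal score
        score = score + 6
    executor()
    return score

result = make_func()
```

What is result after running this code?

Step 1: make_func() sets score = 25.
Step 2: executor() uses nonlocal to modify score in make_func's scope: score = 25 + 6 = 31.
Step 3: make_func() returns the modified score = 31

The answer is 31.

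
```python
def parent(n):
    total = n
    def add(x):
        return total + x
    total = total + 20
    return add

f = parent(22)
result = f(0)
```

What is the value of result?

Step 1: parent(22) sets total = 22, then total = 22 + 20 = 42.
Step 2: Closures capture by reference, so add sees total = 42.
Step 3: f(0) returns 42 + 0 = 42

The answer is 42.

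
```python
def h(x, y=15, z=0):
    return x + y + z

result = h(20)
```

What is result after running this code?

Step 1: h(20) uses defaults y = 15, z = 0.
Step 2: Returns 20 + 15 + 0 = 35.
Step 3: result = 35

The answer is 35.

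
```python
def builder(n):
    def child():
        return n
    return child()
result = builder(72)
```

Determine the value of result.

Step 1: builder(72) binds parameter n = 72.
Step 2: child() looks up n in enclosing scope and finds the parameter n = 72.
Step 3: result = 72

The answer is 72.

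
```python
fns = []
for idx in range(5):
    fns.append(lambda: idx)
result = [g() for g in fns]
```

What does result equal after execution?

Step 1: All 5 lambdas share the same variable idx.
Step 2: After the loop, idx = 4.
Step 3: Each call returns 4. result = [4, 4, 4, 4, 4]

The answer is [4, 4, 4, 4, 4].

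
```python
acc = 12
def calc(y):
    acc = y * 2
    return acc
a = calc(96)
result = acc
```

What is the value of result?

Step 1: Global acc = 12.
Step 2: calc(96) creates local acc = 96 * 2 = 192.
Step 3: Global acc unchanged because no global keyword. result = 12

The answer is 12.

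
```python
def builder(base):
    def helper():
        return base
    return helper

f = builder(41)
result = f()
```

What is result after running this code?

Step 1: builder(41) creates closure capturing base = 41.
Step 2: f() returns the captured base = 41.
Step 3: result = 41

The answer is 41.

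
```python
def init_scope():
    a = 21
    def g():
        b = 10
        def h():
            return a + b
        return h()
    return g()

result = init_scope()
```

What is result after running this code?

Step 1: init_scope() defines a = 21. g() defines b = 10.
Step 2: h() accesses both from enclosing scopes: a = 21, b = 10.
Step 3: result = 21 + 10 = 31

The answer is 31.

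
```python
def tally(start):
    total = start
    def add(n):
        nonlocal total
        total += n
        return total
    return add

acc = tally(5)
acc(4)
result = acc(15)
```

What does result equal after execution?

Step 1: tally(5) creates closure with total = 5.
Step 2: First acc(4): total = 5 + 4 = 9.
Step 3: Second acc(15): total = 9 + 15 = 24. result = 24

The answer is 24.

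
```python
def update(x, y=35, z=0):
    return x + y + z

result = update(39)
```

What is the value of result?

Step 1: update(39) uses defaults y = 35, z = 0.
Step 2: Returns 39 + 35 + 0 = 74.
Step 3: result = 74

The answer is 74.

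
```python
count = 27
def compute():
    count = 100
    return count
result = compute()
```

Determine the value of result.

Step 1: Global count = 27.
Step 2: compute() creates local count = 100, shadowing the global.
Step 3: Returns local count = 100. result = 100

The answer is 100.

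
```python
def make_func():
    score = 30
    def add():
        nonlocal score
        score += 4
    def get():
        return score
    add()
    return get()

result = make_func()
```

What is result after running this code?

Step 1: score = 30. add() modifies it via nonlocal, get() reads it.
Step 2: add() makes score = 30 + 4 = 34.
Step 3: get() returns 34. result = 34

The answer is 34.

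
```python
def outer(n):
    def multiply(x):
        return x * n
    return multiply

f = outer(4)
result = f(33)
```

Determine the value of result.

Step 1: outer(4) returns multiply closure with n = 4.
Step 2: f(33) computes 33 * 4 = 132.
Step 3: result = 132

The answer is 132.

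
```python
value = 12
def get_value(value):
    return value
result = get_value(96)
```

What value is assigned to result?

Step 1: Global value = 12.
Step 2: get_value(96) takes parameter value = 96, which shadows the global.
Step 3: result = 96

The answer is 96.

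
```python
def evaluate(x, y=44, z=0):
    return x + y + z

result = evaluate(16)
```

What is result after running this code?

Step 1: evaluate(16) uses defaults y = 44, z = 0.
Step 2: Returns 16 + 44 + 0 = 60.
Step 3: result = 60

The answer is 60.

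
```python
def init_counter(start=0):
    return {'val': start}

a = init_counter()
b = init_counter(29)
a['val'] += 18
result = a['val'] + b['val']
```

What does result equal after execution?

Step 1: init_counter() returns a new dict each call (immutable default 0).
Step 2: a = {'val': 0}, b = {'val': 29}.
Step 3: a['val'] += 18 = 18. result = 18 + 29 = 47

The answer is 47.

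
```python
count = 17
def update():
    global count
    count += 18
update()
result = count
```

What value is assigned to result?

Step 1: count = 17 globally.
Step 2: update() modifies global count: count += 18 = 35.
Step 3: result = 35

The answer is 35.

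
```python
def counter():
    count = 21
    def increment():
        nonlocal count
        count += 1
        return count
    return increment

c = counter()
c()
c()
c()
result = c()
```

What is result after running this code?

Step 1: counter() creates closure with count = 21.
Step 2: Each c() call increments count via nonlocal. After 4 calls: 21 + 4 = 25.
Step 3: result = 25

The answer is 25.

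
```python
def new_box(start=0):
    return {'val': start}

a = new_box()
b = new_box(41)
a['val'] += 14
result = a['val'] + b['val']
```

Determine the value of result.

Step 1: new_box() returns a new dict each call (immutable default 0).
Step 2: a = {'val': 0}, b = {'val': 41}.
Step 3: a['val'] += 14 = 14. result = 14 + 41 = 55

The answer is 55.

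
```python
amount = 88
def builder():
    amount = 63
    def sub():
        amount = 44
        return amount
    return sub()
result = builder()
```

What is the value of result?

Step 1: Three scopes define amount: global (88), builder (63), sub (44).
Step 2: sub() has its own local amount = 44, which shadows both enclosing and global.
Step 3: result = 44 (local wins in LEGB)

The answer is 44.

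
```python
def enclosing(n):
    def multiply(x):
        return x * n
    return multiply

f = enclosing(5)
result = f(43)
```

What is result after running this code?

Step 1: enclosing(5) returns multiply closure with n = 5.
Step 2: f(43) computes 43 * 5 = 215.
Step 3: result = 215

The answer is 215.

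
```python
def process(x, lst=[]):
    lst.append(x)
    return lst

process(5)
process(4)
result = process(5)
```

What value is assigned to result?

Step 1: Mutable default argument gotcha! The list [] is created once.
Step 2: Each call appends to the SAME list: [5], [5, 4], [5, 4, 5].
Step 3: result = [5, 4, 5]

The answer is [5, 4, 5].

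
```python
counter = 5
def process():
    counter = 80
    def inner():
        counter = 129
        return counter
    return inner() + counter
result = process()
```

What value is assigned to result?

Step 1: process() has local counter = 80. inner() has local counter = 129.
Step 2: inner() returns its local counter = 129.
Step 3: process() returns 129 + its own counter (80) = 209

The answer is 209.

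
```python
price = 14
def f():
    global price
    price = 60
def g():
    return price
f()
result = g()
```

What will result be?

Step 1: price = 14.
Step 2: f() sets global price = 60.
Step 3: g() reads global price = 60. result = 60

The answer is 60.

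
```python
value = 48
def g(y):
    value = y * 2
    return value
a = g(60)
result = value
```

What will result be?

Step 1: Global value = 48.
Step 2: g(60) creates local value = 60 * 2 = 120.
Step 3: Global value unchanged because no global keyword. result = 48

The answer is 48.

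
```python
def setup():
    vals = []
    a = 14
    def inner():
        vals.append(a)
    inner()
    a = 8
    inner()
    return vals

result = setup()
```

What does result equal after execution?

Step 1: a = 14. inner() appends current a to vals.
Step 2: First inner(): appends 14. Then a = 8.
Step 3: Second inner(): appends 8 (closure sees updated a). result = [14, 8]

The answer is [14, 8].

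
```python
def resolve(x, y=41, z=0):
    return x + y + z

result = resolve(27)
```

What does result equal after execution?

Step 1: resolve(27) uses defaults y = 41, z = 0.
Step 2: Returns 27 + 41 + 0 = 68.
Step 3: result = 68

The answer is 68.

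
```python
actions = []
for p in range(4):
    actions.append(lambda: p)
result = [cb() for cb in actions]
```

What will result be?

Step 1: All 4 lambdas share the same variable p.
Step 2: After the loop, p = 3.
Step 3: Each call returns 3. result = [3, 3, 3, 3]

The answer is [3, 3, 3, 3].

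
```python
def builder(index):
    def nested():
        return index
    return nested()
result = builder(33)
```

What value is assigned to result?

Step 1: builder(33) binds parameter index = 33.
Step 2: nested() looks up index in enclosing scope and finds the parameter index = 33.
Step 3: result = 33

The answer is 33.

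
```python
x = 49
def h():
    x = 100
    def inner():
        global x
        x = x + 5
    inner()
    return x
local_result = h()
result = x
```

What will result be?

Step 1: Global x = 49. h() creates local x = 100.
Step 2: inner() declares global x and adds 5: global x = 49 + 5 = 54.
Step 3: h() returns its local x = 100 (unaffected by inner).
Step 4: result = global x = 54

The answer is 54.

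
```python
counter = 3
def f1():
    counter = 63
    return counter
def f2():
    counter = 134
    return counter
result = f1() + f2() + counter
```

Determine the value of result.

Step 1: Each function shadows global counter with its own local.
Step 2: f1() returns 63, f2() returns 134.
Step 3: Global counter = 3 is unchanged. result = 63 + 134 + 3 = 200

The answer is 200.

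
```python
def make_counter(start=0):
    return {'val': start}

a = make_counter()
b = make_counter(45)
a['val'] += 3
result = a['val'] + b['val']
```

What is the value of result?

Step 1: make_counter() returns a new dict each call (immutable default 0).
Step 2: a = {'val': 0}, b = {'val': 45}.
Step 3: a['val'] += 3 = 3. result = 3 + 45 = 48

The answer is 48.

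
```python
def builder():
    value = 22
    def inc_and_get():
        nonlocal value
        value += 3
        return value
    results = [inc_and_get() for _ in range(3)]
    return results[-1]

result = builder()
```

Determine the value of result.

Step 1: value = 22.
Step 2: Three calls to inc_and_get(), each adding 3.
Step 3: Last value = 22 + 3 * 3 = 31

The answer is 31.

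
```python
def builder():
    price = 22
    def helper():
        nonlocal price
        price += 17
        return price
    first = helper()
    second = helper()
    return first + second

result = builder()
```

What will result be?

Step 1: price starts at 22.
Step 2: First call: price = 22 + 17 = 39, returns 39.
Step 3: Second call: price = 39 + 17 = 56, returns 56.
Step 4: result = 39 + 56 = 95

The answer is 95.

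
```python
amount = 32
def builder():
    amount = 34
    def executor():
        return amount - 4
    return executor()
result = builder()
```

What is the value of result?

Step 1: builder() shadows global amount with amount = 34.
Step 2: executor() finds amount = 34 in enclosing scope, computes 34 - 4 = 30.
Step 3: result = 30

The answer is 30.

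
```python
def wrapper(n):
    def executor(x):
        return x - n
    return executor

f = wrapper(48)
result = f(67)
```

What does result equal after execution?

Step 1: wrapper(48) creates a closure capturing n = 48.
Step 2: f(67) computes 67 - 48 = 19.
Step 3: result = 19

The answer is 19.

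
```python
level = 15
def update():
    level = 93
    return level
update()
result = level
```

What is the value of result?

Step 1: Global level = 15.
Step 2: update() creates local level = 93 (shadow, not modification).
Step 3: After update() returns, global level is unchanged. result = 15

The answer is 15.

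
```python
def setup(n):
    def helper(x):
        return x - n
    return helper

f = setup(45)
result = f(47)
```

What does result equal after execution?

Step 1: setup(45) creates a closure capturing n = 45.
Step 2: f(47) computes 47 - 45 = 2.
Step 3: result = 2

The answer is 2.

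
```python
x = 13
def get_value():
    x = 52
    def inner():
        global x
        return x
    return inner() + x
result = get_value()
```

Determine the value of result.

Step 1: Global x = 13. get_value() shadows with local x = 52.
Step 2: inner() uses global keyword, so inner() returns global x = 13.
Step 3: get_value() returns 13 + 52 = 65

The answer is 65.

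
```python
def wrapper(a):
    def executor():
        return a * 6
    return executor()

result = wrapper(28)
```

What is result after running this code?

Step 1: wrapper(28) binds parameter a = 28.
Step 2: executor() accesses a = 28 from enclosing scope.
Step 3: result = 28 * 6 = 168

The answer is 168.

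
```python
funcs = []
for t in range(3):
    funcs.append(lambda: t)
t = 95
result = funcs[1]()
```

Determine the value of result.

Step 1: Lambdas capture the variable t by reference, not by value.
Step 2: After the loop, t is reassigned to 95.
Step 3: funcs[1]() looks up the current t = 95. result = 95

The answer is 95.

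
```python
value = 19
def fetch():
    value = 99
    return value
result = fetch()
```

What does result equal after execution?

Step 1: Global value = 19.
Step 2: fetch() creates local value = 99, shadowing the global.
Step 3: Returns local value = 99. result = 99

The answer is 99.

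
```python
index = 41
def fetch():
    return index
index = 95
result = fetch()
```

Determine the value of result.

Step 1: index is first set to 41, then reassigned to 95.
Step 2: fetch() is called after the reassignment, so it looks up the current global index = 95.
Step 3: result = 95

The answer is 95.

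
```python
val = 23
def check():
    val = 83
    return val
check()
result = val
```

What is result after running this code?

Step 1: Global val = 23.
Step 2: check() creates local val = 83 (shadow, not modification).
Step 3: After check() returns, global val is unchanged. result = 23

The answer is 23.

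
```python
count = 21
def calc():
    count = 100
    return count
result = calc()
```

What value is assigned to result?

Step 1: Global count = 21.
Step 2: calc() creates local count = 100, shadowing the global.
Step 3: Returns local count = 100. result = 100

The answer is 100.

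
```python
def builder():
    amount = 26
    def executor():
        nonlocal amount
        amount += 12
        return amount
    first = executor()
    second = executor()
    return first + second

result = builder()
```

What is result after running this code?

Step 1: amount starts at 26.
Step 2: First call: amount = 26 + 12 = 38, returns 38.
Step 3: Second call: amount = 38 + 12 = 50, returns 50.
Step 4: result = 38 + 50 = 88

The answer is 88.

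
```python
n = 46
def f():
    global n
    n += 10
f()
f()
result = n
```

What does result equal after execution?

Step 1: n = 46.
Step 2: First f(): n = 46 + 10 = 56.
Step 3: Second f(): n = 56 + 10 = 66. result = 66

The answer is 66.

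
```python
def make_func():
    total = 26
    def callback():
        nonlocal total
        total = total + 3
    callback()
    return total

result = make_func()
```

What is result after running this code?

Step 1: make_func() sets total = 26.
Step 2: callback() uses nonlocal to modify total in make_func's scope: total = 26 + 3 = 29.
Step 3: make_func() returns the modified total = 29

The answer is 29.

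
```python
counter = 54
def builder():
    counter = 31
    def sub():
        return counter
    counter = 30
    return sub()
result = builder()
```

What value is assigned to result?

Step 1: builder() sets counter = 31, then later counter = 30.
Step 2: sub() is called after counter is reassigned to 30. Closures capture variables by reference, not by value.
Step 3: result = 30

The answer is 30.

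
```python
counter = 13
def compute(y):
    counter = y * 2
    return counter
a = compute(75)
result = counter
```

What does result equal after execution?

Step 1: Global counter = 13.
Step 2: compute(75) creates local counter = 75 * 2 = 150.
Step 3: Global counter unchanged because no global keyword. result = 13

The answer is 13.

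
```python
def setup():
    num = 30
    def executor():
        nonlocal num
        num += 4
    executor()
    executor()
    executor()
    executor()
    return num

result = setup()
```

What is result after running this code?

Step 1: num starts at 30.
Step 2: executor() is called 4 times, each adding 4.
Step 3: num = 30 + 4 * 4 = 46

The answer is 46.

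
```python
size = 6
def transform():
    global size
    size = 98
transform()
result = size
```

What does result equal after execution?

Step 1: size = 6 globally.
Step 2: transform() declares global size and sets it to 98.
Step 3: After transform(), global size = 98. result = 98

The answer is 98.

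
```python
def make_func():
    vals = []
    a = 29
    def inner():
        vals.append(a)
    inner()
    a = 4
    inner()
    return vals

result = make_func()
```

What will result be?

Step 1: a = 29. inner() appends current a to vals.
Step 2: First inner(): appends 29. Then a = 4.
Step 3: Second inner(): appends 4 (closure sees updated a). result = [29, 4]

The answer is [29, 4].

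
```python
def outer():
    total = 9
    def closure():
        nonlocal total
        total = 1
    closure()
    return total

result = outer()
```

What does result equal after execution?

Step 1: outer() sets total = 9.
Step 2: closure() uses nonlocal to reassign total = 1.
Step 3: result = 1

The answer is 1.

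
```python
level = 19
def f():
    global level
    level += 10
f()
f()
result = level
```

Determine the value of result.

Step 1: level = 19.
Step 2: First f(): level = 19 + 10 = 29.
Step 3: Second f(): level = 29 + 10 = 39. result = 39

The answer is 39.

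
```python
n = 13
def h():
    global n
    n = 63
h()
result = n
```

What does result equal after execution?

Step 1: n = 13 globally.
Step 2: h() declares global n and sets it to 63.
Step 3: After h(), global n = 63. result = 63

The answer is 63.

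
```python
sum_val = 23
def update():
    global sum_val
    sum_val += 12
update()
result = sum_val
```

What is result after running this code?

Step 1: sum_val = 23 globally.
Step 2: update() modifies global sum_val: sum_val += 12 = 35.
Step 3: result = 35

The answer is 35.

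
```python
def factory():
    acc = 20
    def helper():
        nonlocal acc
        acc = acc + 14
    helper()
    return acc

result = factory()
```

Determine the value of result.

Step 1: factory() sets acc = 20.
Step 2: helper() uses nonlocal to modify acc in factory's scope: acc = 20 + 14 = 34.
Step 3: factory() returns the modified acc = 34

The answer is 34.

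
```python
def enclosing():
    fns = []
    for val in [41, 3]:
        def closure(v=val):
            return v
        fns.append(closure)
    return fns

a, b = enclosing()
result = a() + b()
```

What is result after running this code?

Step 1: Default argument v=val captures val at each iteration.
Step 2: a() returns 41 (captured at first iteration), b() returns 3 (captured at second).
Step 3: result = 41 + 3 = 44

The answer is 44.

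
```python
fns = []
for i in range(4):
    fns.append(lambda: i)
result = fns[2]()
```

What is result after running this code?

Step 1: The loop creates 4 lambdas, all referencing the same variable i.
Step 2: After the loop, i = 3 (final value).
Step 3: fns[2]() looks up i at call time and finds 3. This is the late binding gotcha. result = 3

The answer is 3.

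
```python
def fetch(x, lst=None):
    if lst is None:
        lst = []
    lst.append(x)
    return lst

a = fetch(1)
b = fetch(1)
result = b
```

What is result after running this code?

Step 1: None default with guard creates a NEW list each call.
Step 2: a = [1] (fresh list). b = [1] (another fresh list).
Step 3: result = [1] (this is the fix for mutable default)

The answer is [1].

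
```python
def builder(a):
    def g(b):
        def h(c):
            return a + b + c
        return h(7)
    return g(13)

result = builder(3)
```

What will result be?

Step 1: a = 3, b = 13, c = 7 across three nested scopes.
Step 2: h() accesses all three via LEGB rule.
Step 3: result = 3 + 13 + 7 = 23

The answer is 23.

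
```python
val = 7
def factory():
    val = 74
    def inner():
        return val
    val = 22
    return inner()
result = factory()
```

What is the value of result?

Step 1: factory() sets val = 74, then later val = 22.
Step 2: inner() is called after val is reassigned to 22. Closures capture variables by reference, not by value.
Step 3: result = 22

The answer is 22.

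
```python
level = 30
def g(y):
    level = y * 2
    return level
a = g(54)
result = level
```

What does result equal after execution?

Step 1: Global level = 30.
Step 2: g(54) creates local level = 54 * 2 = 108.
Step 3: Global level unchanged because no global keyword. result = 30

The answer is 30.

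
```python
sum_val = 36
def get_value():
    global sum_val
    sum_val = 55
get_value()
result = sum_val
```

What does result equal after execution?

Step 1: sum_val = 36 globally.
Step 2: get_value() declares global sum_val and sets it to 55.
Step 3: After get_value(), global sum_val = 55. result = 55

The answer is 55.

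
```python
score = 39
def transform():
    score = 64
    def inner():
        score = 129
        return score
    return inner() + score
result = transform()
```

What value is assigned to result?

Step 1: transform() has local score = 64. inner() has local score = 129.
Step 2: inner() returns its local score = 129.
Step 3: transform() returns 129 + its own score (64) = 193

The answer is 193.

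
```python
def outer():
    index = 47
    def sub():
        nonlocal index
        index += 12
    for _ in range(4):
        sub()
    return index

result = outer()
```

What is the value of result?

Step 1: index = 47.
Step 2: sub() is called 4 times in a loop, each adding 12 via nonlocal.
Step 3: index = 47 + 12 * 4 = 95

The answer is 95.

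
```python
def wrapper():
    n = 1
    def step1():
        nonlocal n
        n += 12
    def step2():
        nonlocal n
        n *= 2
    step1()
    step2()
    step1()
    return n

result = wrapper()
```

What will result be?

Step 1: n = 1.
Step 2: step1(): n = 1 + 12 = 13.
Step 3: step2(): n = 13 * 2 = 26.
Step 4: step1(): n = 26 + 12 = 38. result = 38

The answer is 38.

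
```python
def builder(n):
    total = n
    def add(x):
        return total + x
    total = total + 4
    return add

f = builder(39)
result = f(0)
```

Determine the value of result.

Step 1: builder(39) sets total = 39, then total = 39 + 4 = 43.
Step 2: Closures capture by reference, so add sees total = 43.
Step 3: f(0) returns 43 + 0 = 43

The answer is 43.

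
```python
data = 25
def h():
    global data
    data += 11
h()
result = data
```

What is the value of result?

Step 1: data = 25 globally.
Step 2: h() modifies global data: data += 11 = 36.
Step 3: result = 36

The answer is 36.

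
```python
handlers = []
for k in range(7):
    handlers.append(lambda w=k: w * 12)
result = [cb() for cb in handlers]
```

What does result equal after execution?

Step 1: Default arg w=k captures k at each iteration.
Step 2: handlers[k] has w defaulting to k, returns k * 12.
Step 3: result = [0, 12, 24, 36, 48, 60, 72]

The answer is [0, 12, 24, 36, 48, 60, 72].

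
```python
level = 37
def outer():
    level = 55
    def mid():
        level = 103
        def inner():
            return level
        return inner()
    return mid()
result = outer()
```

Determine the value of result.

Step 1: Three levels of shadowing: global 37, outer 55, mid 103.
Step 2: inner() finds level = 103 in enclosing mid() scope.
Step 3: result = 103

The answer is 103.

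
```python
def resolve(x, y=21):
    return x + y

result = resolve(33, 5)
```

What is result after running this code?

Step 1: resolve(33, 5) overrides default y with 5.
Step 2: Returns 33 + 5 = 38.
Step 3: result = 38

The answer is 38.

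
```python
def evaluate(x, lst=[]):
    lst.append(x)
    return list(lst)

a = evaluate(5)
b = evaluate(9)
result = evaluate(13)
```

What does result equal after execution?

Step 1: Default list is shared. list() creates copies for return values.
Step 2: Internal list grows: [5] -> [5, 9] -> [5, 9, 13].
Step 3: result = [5, 9, 13]

The answer is [5, 9, 13].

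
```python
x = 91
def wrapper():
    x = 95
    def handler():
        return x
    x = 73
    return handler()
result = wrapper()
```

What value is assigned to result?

Step 1: wrapper() sets x = 95, then later x = 73.
Step 2: handler() is called after x is reassigned to 73. Closures capture variables by reference, not by value.
Step 3: result = 73

The answer is 73.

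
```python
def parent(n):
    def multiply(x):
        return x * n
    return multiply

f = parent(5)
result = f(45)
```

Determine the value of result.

Step 1: parent(5) returns multiply closure with n = 5.
Step 2: f(45) computes 45 * 5 = 225.
Step 3: result = 225

The answer is 225.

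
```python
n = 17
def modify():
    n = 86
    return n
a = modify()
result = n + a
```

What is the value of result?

Step 1: Global n = 17. modify() returns local n = 86.
Step 2: a = 86. Global n still = 17.
Step 3: result = 17 + 86 = 103

The answer is 103.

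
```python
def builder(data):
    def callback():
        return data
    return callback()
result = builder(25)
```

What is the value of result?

Step 1: builder(25) binds parameter data = 25.
Step 2: callback() looks up data in enclosing scope and finds the parameter data = 25.
Step 3: result = 25

The answer is 25.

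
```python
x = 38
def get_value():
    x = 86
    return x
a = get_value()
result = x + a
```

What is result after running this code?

Step 1: Global x = 38. get_value() returns local x = 86.
Step 2: a = 86. Global x still = 38.
Step 3: result = 38 + 86 = 124

The answer is 124.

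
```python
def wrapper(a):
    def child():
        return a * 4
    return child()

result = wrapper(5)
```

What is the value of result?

Step 1: wrapper(5) binds parameter a = 5.
Step 2: child() accesses a = 5 from enclosing scope.
Step 3: result = 5 * 4 = 20

The answer is 20.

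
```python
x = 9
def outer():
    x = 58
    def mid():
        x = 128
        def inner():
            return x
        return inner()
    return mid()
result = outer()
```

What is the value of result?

Step 1: Three levels of shadowing: global 9, outer 58, mid 128.
Step 2: inner() finds x = 128 in enclosing mid() scope.
Step 3: result = 128

The answer is 128.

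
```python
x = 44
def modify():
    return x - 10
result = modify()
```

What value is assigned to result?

Step 1: x = 44 is defined globally.
Step 2: modify() looks up x from global scope = 44, then computes 44 - 10 = 34.
Step 3: result = 34

The answer is 34.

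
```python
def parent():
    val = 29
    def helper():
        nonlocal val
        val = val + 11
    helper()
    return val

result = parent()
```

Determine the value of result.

Step 1: parent() sets val = 29.
Step 2: helper() uses nonlocal to modify val in parent's scope: val = 29 + 11 = 40.
Step 3: parent() returns the modified val = 40

The answer is 40.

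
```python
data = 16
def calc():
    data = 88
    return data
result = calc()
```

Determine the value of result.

Step 1: Global data = 16.
Step 2: calc() creates local data = 88, shadowing the global.
Step 3: Returns local data = 88. result = 88

The answer is 88.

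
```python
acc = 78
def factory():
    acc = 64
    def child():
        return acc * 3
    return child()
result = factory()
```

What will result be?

Step 1: factory() shadows global acc with acc = 64.
Step 2: child() finds acc = 64 in enclosing scope, computes 64 * 3 = 192.
Step 3: result = 192

The answer is 192.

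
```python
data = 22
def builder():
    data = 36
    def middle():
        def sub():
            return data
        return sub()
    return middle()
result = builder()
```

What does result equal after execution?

Step 1: builder() defines data = 36. middle() and sub() have no local data.
Step 2: sub() checks local (none), enclosing middle() (none), enclosing builder() and finds data = 36.
Step 3: result = 36

The answer is 36.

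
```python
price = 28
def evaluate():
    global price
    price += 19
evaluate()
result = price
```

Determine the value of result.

Step 1: price = 28 globally.
Step 2: evaluate() modifies global price: price += 19 = 47.
Step 3: result = 47

The answer is 47.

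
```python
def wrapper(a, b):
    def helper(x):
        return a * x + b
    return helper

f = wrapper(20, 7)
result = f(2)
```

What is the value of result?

Step 1: wrapper(20, 7) captures a = 20, b = 7.
Step 2: f(2) computes 20 * 2 + 7 = 47.
Step 3: result = 47

The answer is 47.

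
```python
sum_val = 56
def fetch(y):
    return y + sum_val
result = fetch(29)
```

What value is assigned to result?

Step 1: sum_val = 56 is defined globally.
Step 2: fetch(29) uses parameter y = 29 and looks up sum_val from global scope = 56.
Step 3: result = 29 + 56 = 85

The answer is 85.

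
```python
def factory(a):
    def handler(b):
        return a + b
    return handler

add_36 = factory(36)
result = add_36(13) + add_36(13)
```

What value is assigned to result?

Step 1: add_36 captures a = 36.
Step 2: add_36(13) = 36 + 13 = 49, called twice.
Step 3: result = 49 + 49 = 98

The answer is 98.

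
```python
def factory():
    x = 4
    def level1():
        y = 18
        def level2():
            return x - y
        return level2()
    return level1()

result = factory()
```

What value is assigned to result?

Step 1: x = 4 in factory. y = 18 in level1.
Step 2: level2() reads x = 4 and y = 18 from enclosing scopes.
Step 3: result = 4 - 18 = -14

The answer is -14.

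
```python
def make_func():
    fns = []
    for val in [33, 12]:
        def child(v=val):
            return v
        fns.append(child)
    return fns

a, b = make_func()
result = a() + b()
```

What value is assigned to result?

Step 1: Default argument v=val captures val at each iteration.
Step 2: a() returns 33 (captured at first iteration), b() returns 12 (captured at second).
Step 3: result = 33 + 12 = 45

The answer is 45.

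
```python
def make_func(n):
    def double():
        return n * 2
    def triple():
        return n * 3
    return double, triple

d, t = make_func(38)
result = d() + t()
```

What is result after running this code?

Step 1: Both closures capture the same n = 38.
Step 2: d() = 38 * 2 = 76, t() = 38 * 3 = 114.
Step 3: result = 76 + 114 = 190

The answer is 190.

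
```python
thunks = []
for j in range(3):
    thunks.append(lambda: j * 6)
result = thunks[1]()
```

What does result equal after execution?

Step 1: All lambdas reference the same variable j (late binding).
Step 2: After the loop, j = 2. Every lambda returns j * 6.
Step 3: thunks[1]() = 2 * 6 = 12

The answer is 12.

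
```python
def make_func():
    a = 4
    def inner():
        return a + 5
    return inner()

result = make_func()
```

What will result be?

Step 1: make_func() defines a = 4.
Step 2: inner() reads a = 4 from enclosing scope, returns 4 + 5 = 9.
Step 3: result = 9

The answer is 9.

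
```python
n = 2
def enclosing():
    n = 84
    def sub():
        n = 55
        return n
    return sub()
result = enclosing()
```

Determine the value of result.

Step 1: Three scopes define n: global (2), enclosing (84), sub (55).
Step 2: sub() has its own local n = 55, which shadows both enclosing and global.
Step 3: result = 55 (local wins in LEGB)

The answer is 55.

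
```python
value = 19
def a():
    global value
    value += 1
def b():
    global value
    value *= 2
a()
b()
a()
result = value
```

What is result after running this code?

Step 1: value = 19.
Step 2: a(): value = 19 + 1 = 20.
Step 3: b(): value = 20 * 2 = 40.
Step 4: a(): value = 40 + 1 = 41

The answer is 41.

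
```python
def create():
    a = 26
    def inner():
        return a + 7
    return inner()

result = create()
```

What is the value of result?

Step 1: create() defines a = 26.
Step 2: inner() reads a = 26 from enclosing scope, returns 26 + 7 = 33.
Step 3: result = 33

The answer is 33.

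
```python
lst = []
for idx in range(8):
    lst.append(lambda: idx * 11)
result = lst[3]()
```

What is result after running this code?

Step 1: All lambdas reference the same variable idx (late binding).
Step 2: After the loop, idx = 7. Every lambda returns idx * 11.
Step 3: lst[3]() = 7 * 11 = 77

The answer is 77.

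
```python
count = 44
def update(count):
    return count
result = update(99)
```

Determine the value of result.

Step 1: Global count = 44.
Step 2: update(99) takes parameter count = 99, which shadows the global.
Step 3: result = 99

The answer is 99.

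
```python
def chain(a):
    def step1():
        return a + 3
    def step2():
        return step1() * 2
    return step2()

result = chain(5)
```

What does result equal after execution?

Step 1: chain(5) captures a = 5.
Step 2: step2() calls step1() which returns 5 + 3 = 8.
Step 3: step2() returns 8 * 2 = 16

The answer is 16.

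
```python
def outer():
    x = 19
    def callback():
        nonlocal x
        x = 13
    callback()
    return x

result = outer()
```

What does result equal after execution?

Step 1: outer() sets x = 19.
Step 2: callback() uses nonlocal to reassign x = 13.
Step 3: result = 13

The answer is 13.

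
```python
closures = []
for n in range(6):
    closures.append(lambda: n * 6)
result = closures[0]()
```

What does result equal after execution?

Step 1: All lambdas reference the same variable n (late binding).
Step 2: After the loop, n = 5. Every lambda returns n * 6.
Step 3: closures[0]() = 5 * 6 = 30

The answer is 30.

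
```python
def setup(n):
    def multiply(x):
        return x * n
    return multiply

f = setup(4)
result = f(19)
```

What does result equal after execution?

Step 1: setup(4) returns multiply closure with n = 4.
Step 2: f(19) computes 19 * 4 = 76.
Step 3: result = 76

The answer is 76.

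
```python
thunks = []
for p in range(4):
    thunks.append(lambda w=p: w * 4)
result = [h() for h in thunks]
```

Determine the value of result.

Step 1: Default arg w=p captures p at each iteration.
Step 2: thunks[k] has w defaulting to k, returns k * 4.
Step 3: result = [0, 4, 8, 12]

The answer is [0, 4, 8, 12].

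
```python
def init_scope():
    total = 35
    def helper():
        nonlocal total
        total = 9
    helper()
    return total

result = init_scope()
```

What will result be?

Step 1: init_scope() sets total = 35.
Step 2: helper() uses nonlocal to reassign total = 9.
Step 3: result = 9

The answer is 9.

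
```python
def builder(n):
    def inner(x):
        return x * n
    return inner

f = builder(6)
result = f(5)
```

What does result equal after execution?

Step 1: builder(6) creates a closure capturing n = 6.
Step 2: f(5) computes 5 * 6 = 30.
Step 3: result = 30

The answer is 30.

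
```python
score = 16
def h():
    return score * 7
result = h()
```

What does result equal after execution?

Step 1: score = 16 is defined globally.
Step 2: h() looks up score from global scope = 16, then computes 16 * 7 = 112.
Step 3: result = 112

The answer is 112.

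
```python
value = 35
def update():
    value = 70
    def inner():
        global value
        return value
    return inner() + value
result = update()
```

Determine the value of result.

Step 1: Global value = 35. update() shadows with local value = 70.
Step 2: inner() uses global keyword, so inner() returns global value = 35.
Step 3: update() returns 35 + 70 = 105

The answer is 105.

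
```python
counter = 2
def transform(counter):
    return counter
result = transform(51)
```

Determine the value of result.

Step 1: Global counter = 2.
Step 2: transform(51) takes parameter counter = 51, which shadows the global.
Step 3: result = 51

The answer is 51.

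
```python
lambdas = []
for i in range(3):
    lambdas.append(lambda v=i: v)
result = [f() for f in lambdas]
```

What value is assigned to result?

Step 1: Default arg v=i captures i at each iteration.
Step 2: Each lambda has its own default: 0, 1, ..., 2.
Step 3: result = [0, 1, 2]

The answer is [0, 1, 2].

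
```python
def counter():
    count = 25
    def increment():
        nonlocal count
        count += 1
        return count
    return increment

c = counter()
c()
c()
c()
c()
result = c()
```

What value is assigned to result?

Step 1: counter() creates closure with count = 25.
Step 2: Each c() call increments count via nonlocal. After 5 calls: 25 + 5 = 30.
Step 3: result = 30

The answer is 30.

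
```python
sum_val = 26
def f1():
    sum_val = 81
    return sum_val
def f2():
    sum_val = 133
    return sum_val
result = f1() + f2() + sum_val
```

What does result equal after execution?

Step 1: Each function shadows global sum_val with its own local.
Step 2: f1() returns 81, f2() returns 133.
Step 3: Global sum_val = 26 is unchanged. result = 81 + 133 + 26 = 240

The answer is 240.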